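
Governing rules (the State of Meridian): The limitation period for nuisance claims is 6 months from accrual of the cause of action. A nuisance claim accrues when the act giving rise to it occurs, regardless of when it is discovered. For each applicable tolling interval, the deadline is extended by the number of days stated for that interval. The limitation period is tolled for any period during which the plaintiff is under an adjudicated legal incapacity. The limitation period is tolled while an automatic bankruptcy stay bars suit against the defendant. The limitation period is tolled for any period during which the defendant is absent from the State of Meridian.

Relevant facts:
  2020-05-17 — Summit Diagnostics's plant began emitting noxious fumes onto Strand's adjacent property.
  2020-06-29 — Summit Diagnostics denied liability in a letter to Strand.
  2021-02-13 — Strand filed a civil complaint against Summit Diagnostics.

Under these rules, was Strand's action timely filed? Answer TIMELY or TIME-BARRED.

TIME-BARRED

The claim accrued on 2020-05-17, when the wrongful act occurred.
Adding the 6 months base period to 2020-05-17 gives a deadline of 2020-11-17, before any tolling.
The other events in the timeline have no effect on the limitation period under the stated rules.
Strand filed on 2021-02-13, after the 2020-11-17 deadline, so the action is time-barred.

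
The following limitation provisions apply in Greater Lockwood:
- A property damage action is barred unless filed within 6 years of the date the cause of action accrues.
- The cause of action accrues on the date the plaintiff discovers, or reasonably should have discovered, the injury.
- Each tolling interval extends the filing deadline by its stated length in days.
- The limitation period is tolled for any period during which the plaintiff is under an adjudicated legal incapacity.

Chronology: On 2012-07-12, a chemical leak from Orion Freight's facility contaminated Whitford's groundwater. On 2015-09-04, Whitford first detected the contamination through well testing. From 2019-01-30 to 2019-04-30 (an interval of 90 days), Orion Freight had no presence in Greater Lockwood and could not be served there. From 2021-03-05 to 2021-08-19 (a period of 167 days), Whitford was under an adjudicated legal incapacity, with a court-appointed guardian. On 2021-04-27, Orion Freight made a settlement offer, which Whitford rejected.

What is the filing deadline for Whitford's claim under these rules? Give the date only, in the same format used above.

2022-02-18

Under the discovery rule, the claim accrued on 2015-09-04, when Whitford discovered the injury — not on the 2012-07-12 date of the underlying act.
6 years from 2015-09-04 is 2021-09-04.
The period was tolled for 167 days by the plaintiff's legal incapacity (2021-03-05 to 2021-08-19), pushing the deadline to 2022-02-18.
No stated provision tolls the period for the defendant's absence, so the interval from 2019-01-30 to 2019-04-30 has no effect on the deadline.
None of the other events listed affects the running of the period under the stated rules.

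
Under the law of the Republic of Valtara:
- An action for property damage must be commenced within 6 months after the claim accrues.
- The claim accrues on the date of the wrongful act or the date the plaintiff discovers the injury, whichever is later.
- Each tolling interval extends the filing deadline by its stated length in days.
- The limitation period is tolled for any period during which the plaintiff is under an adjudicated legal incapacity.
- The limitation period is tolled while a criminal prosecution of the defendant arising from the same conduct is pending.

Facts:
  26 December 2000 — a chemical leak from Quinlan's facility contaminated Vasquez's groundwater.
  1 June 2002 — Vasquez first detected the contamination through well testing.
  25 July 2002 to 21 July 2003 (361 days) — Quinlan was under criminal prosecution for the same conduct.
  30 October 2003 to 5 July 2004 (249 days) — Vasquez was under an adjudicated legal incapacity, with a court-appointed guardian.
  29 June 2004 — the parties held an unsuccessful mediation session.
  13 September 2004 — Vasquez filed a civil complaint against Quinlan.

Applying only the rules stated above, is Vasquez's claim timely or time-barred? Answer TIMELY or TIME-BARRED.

TIME-BARRED

Taking the later of the act (26 December 2000) and discovery (1 June 2002), the claim accrued on 1 June 2002.
6 months from 1 June 2002 is 1 December 2002.
The pending criminal prosecution from 25 July 2002 to 21 July 2003 tolled the period for 361 days, extending the deadline to 27 November 2003.
The period was tolled for 249 days by the plaintiff's legal incapacity (30 October 2003 to 5 July 2004), pushing the deadline to 2 August 2004.
None of the other events listed affects the running of the period under the stated rules.
Filing on 13 September 2004 missed the 2 August 2004 deadline — the action is time-barred.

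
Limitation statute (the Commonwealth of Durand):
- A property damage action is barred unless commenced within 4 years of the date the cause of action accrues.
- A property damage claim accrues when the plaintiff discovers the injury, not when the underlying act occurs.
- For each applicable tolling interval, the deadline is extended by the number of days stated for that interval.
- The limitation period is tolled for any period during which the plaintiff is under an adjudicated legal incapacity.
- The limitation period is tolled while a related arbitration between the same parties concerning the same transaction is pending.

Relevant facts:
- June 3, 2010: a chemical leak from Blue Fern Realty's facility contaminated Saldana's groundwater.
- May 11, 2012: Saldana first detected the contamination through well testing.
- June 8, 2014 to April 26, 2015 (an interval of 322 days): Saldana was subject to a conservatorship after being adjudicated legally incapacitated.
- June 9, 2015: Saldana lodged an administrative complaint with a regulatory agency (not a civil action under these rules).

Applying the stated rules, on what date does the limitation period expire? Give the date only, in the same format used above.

Under the discovery rule, the claim accrued on May 11, 2012, when Saldana discovered the injury — not on the June 3, 2010 date of the underlying act.
The untolled deadline — 4 years after May 11, 2012 — is May 11, 2016.
The plaintiff's legal incapacity from June 8, 2014 to April 26, 2015 tolled the period for 322 days, extending the deadline to March 29, 2017.
None of the other events listed affects the running of the period under the stated rules.

March 29, 2017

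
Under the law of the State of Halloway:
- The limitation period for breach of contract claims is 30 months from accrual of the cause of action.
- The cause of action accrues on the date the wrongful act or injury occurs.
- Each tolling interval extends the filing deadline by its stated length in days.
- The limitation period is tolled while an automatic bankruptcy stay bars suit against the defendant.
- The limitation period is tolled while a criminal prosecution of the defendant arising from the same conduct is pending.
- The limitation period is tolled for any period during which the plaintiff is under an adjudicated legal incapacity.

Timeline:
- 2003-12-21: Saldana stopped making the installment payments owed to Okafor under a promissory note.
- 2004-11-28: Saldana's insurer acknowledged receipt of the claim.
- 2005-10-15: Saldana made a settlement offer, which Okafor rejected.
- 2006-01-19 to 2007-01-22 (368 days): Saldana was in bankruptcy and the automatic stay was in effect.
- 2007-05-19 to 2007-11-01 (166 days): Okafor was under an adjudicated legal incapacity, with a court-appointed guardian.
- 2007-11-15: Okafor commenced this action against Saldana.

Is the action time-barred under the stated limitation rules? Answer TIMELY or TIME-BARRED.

TIMELY

The limitation period began to run on 2003-12-21.
Adding the 30 months base period to 2003-12-21 gives a deadline of 2006-06-21, before any tolling.
The automatic bankruptcy stay from 2006-01-19 to 2007-01-22 tolled the period for 368 days, extending the deadline to 2007-06-24.
Because the plaintiff's legal incapacity ran from 2007-05-19 to 2007-11-01, the deadline is extended by 166 days to 2007-12-07.
None of the other events listed affects the running of the period under the stated rules.
Filing on 2007-11-15 beat the 2007-12-07 deadline — the action is timely.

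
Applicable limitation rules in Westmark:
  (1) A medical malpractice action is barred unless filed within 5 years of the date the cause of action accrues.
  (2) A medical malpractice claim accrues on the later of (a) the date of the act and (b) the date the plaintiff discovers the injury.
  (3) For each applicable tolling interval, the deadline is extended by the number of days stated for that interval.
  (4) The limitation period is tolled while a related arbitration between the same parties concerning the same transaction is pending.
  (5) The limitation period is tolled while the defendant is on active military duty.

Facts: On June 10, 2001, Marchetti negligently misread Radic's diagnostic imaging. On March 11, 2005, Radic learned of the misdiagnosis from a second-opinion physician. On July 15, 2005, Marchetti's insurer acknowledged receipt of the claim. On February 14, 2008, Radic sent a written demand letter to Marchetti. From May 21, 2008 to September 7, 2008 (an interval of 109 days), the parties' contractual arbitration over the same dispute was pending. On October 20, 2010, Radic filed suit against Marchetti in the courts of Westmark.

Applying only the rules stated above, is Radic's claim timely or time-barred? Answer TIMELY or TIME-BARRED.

TIME-BARRED

Taking the later of the act (June 10, 2001) and discovery (March 11, 2005), the claim accrued on March 11, 2005.
The untolled deadline — 5 years after March 11, 2005 — is March 11, 2010.
Because the pending related arbitration ran from May 21, 2008 to September 7, 2008, the deadline is extended by 109 days to June 28, 2010.
The other events in the timeline have no effect on the limitation period under the stated rules.
Filing on October 20, 2010 missed the June 28, 2010 deadline — the action is time-barred.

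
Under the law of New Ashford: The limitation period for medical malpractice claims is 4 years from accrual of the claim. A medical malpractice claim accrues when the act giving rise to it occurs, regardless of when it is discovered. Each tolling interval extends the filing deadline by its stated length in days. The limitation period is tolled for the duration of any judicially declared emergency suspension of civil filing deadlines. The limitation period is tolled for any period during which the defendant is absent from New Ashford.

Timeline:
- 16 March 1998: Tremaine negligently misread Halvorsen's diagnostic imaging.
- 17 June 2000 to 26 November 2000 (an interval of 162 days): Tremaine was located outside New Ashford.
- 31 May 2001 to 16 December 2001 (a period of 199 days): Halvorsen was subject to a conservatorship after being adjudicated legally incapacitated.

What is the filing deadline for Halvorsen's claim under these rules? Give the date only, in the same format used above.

25 August 2002

The claim accrued on 16 March 1998, when the wrongful act occurred.
Adding the 4 years base period to 16 March 1998 gives a deadline of 16 March 2002, before any tolling.
Because the defendant's absence from the jurisdiction ran from 17 June 2000 to 26 November 2000, the deadline is extended by 162 days to 25 August 2002.
The plaintiff's legal incapacity from 31 May 2001 to 16 December 2001 does not toll the period, because no stated rule makes the plaintiff's incapacity a tolling event.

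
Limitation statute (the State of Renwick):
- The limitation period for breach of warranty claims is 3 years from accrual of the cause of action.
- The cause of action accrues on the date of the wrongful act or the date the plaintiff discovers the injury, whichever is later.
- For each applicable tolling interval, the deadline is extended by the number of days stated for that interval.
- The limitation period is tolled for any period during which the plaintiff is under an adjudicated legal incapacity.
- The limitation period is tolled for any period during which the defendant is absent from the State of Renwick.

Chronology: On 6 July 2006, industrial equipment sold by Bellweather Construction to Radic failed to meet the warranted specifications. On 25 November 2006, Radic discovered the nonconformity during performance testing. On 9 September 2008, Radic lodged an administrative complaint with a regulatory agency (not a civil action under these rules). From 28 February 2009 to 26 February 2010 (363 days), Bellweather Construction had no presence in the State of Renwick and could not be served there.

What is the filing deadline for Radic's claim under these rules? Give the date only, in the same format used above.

Taking the later of the act (6 July 2006) and discovery (25 November 2006), the claim accrued on 25 November 2006.
Adding the 3 years base period to 25 November 2006 gives a deadline of 25 November 2009, before any tolling.
The defendant's absence from the jurisdiction from 28 February 2009 to 26 February 2010 tolled the period for 363 days, extending the deadline to 23 November 2010.
The other events in the timeline have no effect on the limitation period under the stated rules.

23 November 2010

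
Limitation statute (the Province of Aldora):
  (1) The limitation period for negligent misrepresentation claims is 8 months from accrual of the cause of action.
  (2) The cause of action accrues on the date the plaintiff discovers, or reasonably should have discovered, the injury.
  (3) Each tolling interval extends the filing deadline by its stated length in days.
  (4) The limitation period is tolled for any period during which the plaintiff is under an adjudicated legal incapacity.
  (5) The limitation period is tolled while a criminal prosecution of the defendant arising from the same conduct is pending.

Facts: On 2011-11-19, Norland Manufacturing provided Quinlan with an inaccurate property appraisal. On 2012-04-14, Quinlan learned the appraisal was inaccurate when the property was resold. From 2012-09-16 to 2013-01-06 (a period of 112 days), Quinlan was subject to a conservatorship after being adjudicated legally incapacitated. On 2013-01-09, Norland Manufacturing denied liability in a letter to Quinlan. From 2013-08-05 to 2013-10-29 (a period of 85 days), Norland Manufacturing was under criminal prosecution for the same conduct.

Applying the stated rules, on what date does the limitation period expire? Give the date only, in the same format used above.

The claim did not accrue until Quinlan discovered the injury on 2012-04-14; the 2011-11-19 act date does not start the clock under the stated rule.
8 months from 2012-04-14 is 2012-12-14.
Because the plaintiff's legal incapacity ran from 2012-09-16 to 2013-01-06, the deadline is extended by 112 days to 2013-04-05.
The pending criminal prosecution from 2013-08-05 to 2013-10-29 began after the period had already run on 2013-04-05, so it has no tolling effect.
Nothing else in the chronology tolls or restarts the period.

2013-04-05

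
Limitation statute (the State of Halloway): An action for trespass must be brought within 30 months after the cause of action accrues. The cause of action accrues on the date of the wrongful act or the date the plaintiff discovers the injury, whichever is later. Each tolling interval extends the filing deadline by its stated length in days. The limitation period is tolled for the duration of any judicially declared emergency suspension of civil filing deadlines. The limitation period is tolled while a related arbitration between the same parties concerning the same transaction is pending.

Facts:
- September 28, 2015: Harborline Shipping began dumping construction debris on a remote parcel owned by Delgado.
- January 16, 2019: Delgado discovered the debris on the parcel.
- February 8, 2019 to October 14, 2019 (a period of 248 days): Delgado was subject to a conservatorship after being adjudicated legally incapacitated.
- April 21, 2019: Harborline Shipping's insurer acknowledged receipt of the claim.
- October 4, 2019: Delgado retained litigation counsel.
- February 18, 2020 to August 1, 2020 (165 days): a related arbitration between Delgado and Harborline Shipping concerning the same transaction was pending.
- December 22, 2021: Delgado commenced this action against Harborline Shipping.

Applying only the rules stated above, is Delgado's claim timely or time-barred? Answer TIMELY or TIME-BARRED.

TIMELY

Because discovery on January 16, 2019 post-dates the September 28, 2015 act, accrual under the later-of rule falls on January 16, 2019.
Adding the 30 months base period to January 16, 2019 gives a deadline of July 16, 2021, before any tolling.
The period was tolled for 165 days by the pending related arbitration (February 18, 2020 to August 1, 2020), pushing the deadline to December 28, 2021.
No stated provision tolls the period for the plaintiff's incapacity, so the interval from February 8, 2019 to October 14, 2019 has no effect on the deadline.
None of the other events listed affects the running of the period under the stated rules.
The December 22, 2021 filing precedes the December 28, 2021 deadline; the claim is timely.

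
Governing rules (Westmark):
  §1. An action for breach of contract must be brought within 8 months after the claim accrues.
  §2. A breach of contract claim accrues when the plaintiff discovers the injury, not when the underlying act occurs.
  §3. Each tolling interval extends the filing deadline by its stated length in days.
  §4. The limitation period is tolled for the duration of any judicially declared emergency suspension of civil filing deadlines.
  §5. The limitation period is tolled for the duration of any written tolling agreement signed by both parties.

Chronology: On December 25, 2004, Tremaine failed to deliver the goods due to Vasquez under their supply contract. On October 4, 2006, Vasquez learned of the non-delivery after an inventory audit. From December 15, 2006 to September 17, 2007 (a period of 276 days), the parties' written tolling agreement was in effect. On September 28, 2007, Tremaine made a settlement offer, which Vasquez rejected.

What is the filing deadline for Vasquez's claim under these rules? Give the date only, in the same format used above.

March 6, 2008

Accrual is tied to discovery, so the period began on October 4, 2006 rather than on December 25, 2004 when the act occurred.
The untolled deadline — 8 months after October 4, 2006 — is June 4, 2007.
Because the written tolling agreement ran from December 15, 2006 to September 17, 2007, the deadline is extended by 276 days to March 6, 2008.
The other events in the timeline have no effect on the limitation period under the stated rules.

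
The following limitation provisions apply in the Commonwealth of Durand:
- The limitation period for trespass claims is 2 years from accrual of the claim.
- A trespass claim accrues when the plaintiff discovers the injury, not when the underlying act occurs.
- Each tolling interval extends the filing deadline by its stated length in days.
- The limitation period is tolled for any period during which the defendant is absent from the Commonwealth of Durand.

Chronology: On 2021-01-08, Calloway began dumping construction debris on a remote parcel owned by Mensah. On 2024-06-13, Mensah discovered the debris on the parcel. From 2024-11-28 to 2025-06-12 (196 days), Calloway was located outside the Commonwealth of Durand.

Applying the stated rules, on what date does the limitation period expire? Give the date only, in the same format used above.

2026-12-26

Under the discovery rule, the claim accrued on 2024-06-13, when Mensah discovered the injury — not on the 2021-01-08 date of the underlying act.
2 years from 2024-06-13 is 2026-06-13.
The defendant's absence from the jurisdiction from 2024-11-28 to 2025-06-12 tolled the period for 196 days, extending the deadline to 2026-12-26.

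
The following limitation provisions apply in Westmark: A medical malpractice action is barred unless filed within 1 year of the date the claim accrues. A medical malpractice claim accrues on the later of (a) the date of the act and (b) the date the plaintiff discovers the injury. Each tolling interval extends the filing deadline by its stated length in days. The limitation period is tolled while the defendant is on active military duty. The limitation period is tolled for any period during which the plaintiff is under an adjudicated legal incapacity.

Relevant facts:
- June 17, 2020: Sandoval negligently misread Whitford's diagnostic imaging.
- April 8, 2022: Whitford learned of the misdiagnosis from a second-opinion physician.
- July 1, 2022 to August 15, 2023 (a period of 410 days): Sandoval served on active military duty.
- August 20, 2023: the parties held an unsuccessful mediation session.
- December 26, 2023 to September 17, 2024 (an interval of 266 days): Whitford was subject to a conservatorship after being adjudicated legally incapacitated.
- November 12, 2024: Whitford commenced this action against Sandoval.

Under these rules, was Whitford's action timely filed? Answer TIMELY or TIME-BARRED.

Because discovery on April 8, 2022 post-dates the June 17, 2020 act, accrual under the later-of rule falls on April 8, 2022.
Adding the 1 year base period to April 8, 2022 gives a deadline of April 8, 2023, before any tolling.
The defendant's active military service from July 1, 2022 to August 15, 2023 tolled the period for 410 days, extending the deadline to May 22, 2024.
The plaintiff's legal incapacity from December 26, 2023 to September 17, 2024 tolled the period for 266 days, extending the deadline to February 12, 2025.
None of the other events listed affects the running of the period under the stated rules.
The November 12, 2024 filing precedes the February 12, 2025 deadline; the claim is timely.

TIMELY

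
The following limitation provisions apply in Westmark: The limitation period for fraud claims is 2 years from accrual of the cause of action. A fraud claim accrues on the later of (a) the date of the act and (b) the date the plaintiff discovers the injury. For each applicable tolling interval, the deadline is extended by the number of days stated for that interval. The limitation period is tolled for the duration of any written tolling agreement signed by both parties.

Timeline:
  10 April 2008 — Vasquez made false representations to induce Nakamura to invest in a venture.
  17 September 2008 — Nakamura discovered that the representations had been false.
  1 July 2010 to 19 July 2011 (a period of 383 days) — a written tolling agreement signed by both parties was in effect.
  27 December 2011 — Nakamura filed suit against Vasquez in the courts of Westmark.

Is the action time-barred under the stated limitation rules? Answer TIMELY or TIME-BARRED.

TIME-BARRED

Taking the later of the act (10 April 2008) and discovery (17 September 2008), the claim accrued on 17 September 2008.
The untolled deadline — 2 years after 17 September 2008 — is 17 September 2010.
The period was tolled for 383 days by the written tolling agreement (1 July 2010 to 19 July 2011), pushing the deadline to 5 October 2011.
The 27 December 2011 filing falls after the 5 October 2011 deadline; the claim is time-barred.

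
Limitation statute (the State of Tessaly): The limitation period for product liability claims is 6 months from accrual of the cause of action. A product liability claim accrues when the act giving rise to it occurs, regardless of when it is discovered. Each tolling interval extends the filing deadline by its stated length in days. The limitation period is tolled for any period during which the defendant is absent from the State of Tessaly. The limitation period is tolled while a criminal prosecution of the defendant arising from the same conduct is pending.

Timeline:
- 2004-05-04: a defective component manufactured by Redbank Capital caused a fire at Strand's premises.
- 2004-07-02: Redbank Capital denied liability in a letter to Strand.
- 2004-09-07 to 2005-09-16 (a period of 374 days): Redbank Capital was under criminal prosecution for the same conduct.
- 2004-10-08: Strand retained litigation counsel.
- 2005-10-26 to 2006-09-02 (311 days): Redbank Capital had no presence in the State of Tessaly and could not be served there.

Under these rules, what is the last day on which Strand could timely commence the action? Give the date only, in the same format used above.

The claim accrued on 2004-05-04, when the wrongful act occurred.
6 months from 2004-05-04 is 2004-11-04.
The period was tolled for 374 days by the pending criminal prosecution (2004-09-07 to 2005-09-16), pushing the deadline to 2005-11-13.
The period was tolled for 311 days by the defendant's absence from the jurisdiction (2005-10-26 to 2006-09-02), pushing the deadline to 2006-09-20.
Nothing else in the chronology tolls or restarts the period.

2006-09-20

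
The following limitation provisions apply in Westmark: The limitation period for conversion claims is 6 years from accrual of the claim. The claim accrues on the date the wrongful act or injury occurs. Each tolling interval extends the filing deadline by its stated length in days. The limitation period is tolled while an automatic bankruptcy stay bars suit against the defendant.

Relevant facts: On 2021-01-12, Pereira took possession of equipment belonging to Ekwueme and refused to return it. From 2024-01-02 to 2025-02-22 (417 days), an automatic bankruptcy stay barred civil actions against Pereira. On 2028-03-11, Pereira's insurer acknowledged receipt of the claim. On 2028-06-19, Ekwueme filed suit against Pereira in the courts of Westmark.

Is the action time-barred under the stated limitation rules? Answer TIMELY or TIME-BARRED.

TIME-BARRED

The limitation period began to run on 2021-01-12.
6 years from 2021-01-12 is 2027-01-12.
Because the automatic bankruptcy stay ran from 2024-01-02 to 2025-02-22, the deadline is extended by 417 days to 2028-03-04.
The other events in the timeline have no effect on the limitation period under the stated rules.
Filing on 2028-06-19 missed the 2028-03-04 deadline — the action is time-barred.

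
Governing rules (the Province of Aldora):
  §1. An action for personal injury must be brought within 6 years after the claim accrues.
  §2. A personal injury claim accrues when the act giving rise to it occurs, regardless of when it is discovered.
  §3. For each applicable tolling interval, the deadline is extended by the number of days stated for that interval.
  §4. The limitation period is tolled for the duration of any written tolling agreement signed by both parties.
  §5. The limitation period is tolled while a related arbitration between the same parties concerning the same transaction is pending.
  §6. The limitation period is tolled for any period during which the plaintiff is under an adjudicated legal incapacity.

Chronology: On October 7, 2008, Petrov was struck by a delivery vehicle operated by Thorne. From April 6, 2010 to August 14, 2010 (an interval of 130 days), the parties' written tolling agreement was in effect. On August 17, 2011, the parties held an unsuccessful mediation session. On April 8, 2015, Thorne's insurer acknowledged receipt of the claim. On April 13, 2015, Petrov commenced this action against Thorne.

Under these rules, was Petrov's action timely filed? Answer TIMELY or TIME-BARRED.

TIME-BARRED

The limitation period began to run on October 7, 2008.
6 years from October 7, 2008 is October 7, 2014.
The period was tolled for 130 days by the written tolling agreement (April 6, 2010 to August 14, 2010), pushing the deadline to February 14, 2015.
The other events in the timeline have no effect on the limitation period under the stated rules.
Petrov filed on April 13, 2015, after the February 14, 2015 deadline, so the action is time-barred.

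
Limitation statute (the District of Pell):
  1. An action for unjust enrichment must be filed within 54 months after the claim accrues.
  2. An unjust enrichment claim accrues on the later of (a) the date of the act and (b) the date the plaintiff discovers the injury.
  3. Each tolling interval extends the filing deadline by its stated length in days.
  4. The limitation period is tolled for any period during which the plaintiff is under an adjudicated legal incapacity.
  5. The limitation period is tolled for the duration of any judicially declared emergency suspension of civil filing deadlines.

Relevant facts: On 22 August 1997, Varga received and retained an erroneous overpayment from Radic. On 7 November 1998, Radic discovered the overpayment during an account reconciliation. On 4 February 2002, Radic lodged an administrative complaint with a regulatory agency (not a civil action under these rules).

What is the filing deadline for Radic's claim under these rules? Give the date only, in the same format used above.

7 May 2003

The claim accrued on 7 November 1998 — the later of the 22 August 1997 act and the 7 November 1998 discovery.
54 months from 7 November 1998 is 7 May 2003.
Nothing else in the chronology tolls or restarts the period.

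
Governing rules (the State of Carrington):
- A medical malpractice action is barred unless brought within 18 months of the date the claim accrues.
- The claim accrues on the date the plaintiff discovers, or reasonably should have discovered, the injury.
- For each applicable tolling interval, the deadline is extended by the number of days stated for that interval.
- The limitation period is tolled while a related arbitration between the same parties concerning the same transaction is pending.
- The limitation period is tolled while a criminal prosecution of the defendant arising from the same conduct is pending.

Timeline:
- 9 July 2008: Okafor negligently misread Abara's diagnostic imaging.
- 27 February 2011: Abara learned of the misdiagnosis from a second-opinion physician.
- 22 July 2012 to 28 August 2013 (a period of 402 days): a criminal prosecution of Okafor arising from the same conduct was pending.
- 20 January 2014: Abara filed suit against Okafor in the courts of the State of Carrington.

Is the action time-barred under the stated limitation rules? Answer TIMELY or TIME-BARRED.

TIME-BARRED

Under the discovery rule, the claim accrued on 27 February 2011, when Abara discovered the injury — not on the 9 July 2008 date of the underlying act.
The untolled deadline — 18 months after 27 February 2011 — is 27 August 2012.
The period was tolled for 402 days by the pending criminal prosecution (22 July 2012 to 28 August 2013), pushing the deadline to 3 October 2013.
Filing on 20 January 2014 missed the 3 October 2013 deadline — the action is time-barred.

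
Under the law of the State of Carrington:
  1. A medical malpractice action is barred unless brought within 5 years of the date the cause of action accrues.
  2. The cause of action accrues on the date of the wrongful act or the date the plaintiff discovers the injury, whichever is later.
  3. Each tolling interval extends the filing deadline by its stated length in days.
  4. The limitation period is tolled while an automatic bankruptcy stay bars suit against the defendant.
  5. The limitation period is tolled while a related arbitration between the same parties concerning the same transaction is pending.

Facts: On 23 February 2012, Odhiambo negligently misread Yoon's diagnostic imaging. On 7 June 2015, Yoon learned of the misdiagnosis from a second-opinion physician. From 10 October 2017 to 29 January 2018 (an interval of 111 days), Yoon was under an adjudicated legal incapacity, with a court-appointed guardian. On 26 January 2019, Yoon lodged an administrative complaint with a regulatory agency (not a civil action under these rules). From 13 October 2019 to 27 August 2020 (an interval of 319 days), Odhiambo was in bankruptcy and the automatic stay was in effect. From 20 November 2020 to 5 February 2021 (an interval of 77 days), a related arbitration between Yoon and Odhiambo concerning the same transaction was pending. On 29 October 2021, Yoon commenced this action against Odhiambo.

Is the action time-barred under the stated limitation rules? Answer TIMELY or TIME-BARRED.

TIME-BARRED

The claim accrued on 7 June 2015 — the later of the 23 February 2012 act and the 7 June 2015 discovery.
Adding the 5 years base period to 7 June 2015 gives a deadline of 7 June 2020, before any tolling.
The automatic bankruptcy stay from 13 October 2019 to 27 August 2020 tolled the period for 319 days, extending the deadline to 22 April 2021.
The pending related arbitration from 20 November 2020 to 5 February 2021 tolled the period for 77 days, extending the deadline to 8 July 2021.
Although the plaintiff's incapacity ran from 10 October 2017 to 29 January 2018, the stated rules do not make that a tolling event, so it is disregarded.
The other events in the timeline have no effect on the limitation period under the stated rules.
Yoon filed on 29 October 2021, after the 8 July 2021 deadline, so the action is time-barred.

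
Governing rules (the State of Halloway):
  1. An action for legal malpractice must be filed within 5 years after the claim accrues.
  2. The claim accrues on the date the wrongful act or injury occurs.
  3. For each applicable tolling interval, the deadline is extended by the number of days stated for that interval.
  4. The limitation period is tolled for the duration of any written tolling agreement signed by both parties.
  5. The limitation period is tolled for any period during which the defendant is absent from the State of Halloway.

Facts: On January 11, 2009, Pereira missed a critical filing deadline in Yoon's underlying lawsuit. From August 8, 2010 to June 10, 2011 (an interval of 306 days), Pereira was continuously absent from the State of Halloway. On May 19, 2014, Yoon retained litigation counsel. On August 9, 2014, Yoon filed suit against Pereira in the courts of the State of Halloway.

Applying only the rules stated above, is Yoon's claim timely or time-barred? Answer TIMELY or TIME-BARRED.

The claim accrued on January 11, 2009, when the wrongful act occurred.
5 years from January 11, 2009 is January 11, 2014.
Because the defendant's absence from the jurisdiction ran from August 8, 2010 to June 10, 2011, the deadline is extended by 306 days to November 13, 2014.
None of the other events listed affects the running of the period under the stated rules.
Yoon filed on August 9, 2014, before the November 13, 2014 deadline, so the action is timely.

TIMELY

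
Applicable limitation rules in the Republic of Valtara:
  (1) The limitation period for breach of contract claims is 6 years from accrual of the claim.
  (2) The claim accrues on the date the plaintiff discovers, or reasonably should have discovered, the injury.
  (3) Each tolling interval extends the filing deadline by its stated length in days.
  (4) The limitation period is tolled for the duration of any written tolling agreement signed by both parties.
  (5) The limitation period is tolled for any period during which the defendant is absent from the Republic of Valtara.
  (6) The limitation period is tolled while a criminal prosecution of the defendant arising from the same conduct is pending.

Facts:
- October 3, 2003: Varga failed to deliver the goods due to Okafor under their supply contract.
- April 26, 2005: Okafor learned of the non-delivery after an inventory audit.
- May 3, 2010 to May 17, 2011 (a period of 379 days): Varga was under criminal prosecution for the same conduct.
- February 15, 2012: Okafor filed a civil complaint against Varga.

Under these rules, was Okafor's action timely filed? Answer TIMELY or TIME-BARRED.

Under the discovery rule, the claim accrued on April 26, 2005, when Okafor discovered the injury — not on the October 3, 2003 date of the underlying act.
Adding the 6 years base period to April 26, 2005 gives a deadline of April 26, 2011, before any tolling.
The period was tolled for 379 days by the pending criminal prosecution (May 3, 2010 to May 17, 2011), pushing the deadline to May 9, 2012.
The February 15, 2012 filing precedes the May 9, 2012 deadline; the claim is timely.

TIMELY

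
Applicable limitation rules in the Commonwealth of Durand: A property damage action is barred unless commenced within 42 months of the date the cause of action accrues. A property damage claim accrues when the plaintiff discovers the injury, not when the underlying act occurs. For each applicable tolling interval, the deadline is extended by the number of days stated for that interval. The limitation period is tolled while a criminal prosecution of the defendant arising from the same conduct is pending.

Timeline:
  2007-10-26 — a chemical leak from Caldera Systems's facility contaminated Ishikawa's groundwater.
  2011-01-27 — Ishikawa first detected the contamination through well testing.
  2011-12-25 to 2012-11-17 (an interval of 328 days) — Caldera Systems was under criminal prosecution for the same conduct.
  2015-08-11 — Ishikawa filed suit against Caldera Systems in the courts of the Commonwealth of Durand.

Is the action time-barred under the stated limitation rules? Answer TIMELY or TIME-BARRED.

The claim did not accrue until Ishikawa discovered the injury on 2011-01-27; the 2007-10-26 act date does not start the clock under the stated rule.
42 months from 2011-01-27 is 2014-07-27.
The period was tolled for 328 days by the pending criminal prosecution (2011-12-25 to 2012-11-17), pushing the deadline to 2015-06-20.
The 2015-08-11 filing falls after the 2015-06-20 deadline; the claim is time-barred.

TIME-BARRED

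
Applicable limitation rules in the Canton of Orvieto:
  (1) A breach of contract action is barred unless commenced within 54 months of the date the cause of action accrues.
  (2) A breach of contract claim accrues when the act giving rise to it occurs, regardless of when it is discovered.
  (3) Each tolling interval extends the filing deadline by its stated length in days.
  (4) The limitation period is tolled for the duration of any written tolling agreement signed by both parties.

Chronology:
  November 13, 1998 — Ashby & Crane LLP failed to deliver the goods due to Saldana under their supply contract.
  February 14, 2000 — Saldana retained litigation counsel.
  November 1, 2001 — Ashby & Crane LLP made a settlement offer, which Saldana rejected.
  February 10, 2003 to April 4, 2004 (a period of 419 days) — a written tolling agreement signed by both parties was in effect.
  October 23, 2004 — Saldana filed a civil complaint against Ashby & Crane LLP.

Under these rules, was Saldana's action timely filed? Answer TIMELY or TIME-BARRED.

The claim accrued on November 13, 1998, when the wrongful act occurred.
Adding the 54 months base period to November 13, 1998 gives a deadline of May 13, 2003, before any tolling.
The period was tolled for 419 days by the written tolling agreement (February 10, 2003 to April 4, 2004), pushing the deadline to July 5, 2004.
The other events in the timeline have no effect on the limitation period under the stated rules.
Saldana filed on October 23, 2004, after the July 5, 2004 deadline, so the action is time-barred.

TIME-BARRED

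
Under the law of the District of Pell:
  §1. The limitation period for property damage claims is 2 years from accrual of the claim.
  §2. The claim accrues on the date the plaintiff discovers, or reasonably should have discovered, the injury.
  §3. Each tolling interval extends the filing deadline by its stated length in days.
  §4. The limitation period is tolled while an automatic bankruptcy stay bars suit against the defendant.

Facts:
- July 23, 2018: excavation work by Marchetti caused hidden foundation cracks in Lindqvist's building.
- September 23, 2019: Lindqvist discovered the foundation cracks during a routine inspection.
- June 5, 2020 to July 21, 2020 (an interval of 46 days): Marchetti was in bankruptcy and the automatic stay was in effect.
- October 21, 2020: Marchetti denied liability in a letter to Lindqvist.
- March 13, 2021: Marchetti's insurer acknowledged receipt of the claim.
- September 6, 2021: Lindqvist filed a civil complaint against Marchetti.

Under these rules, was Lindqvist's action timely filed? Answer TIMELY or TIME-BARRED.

TIMELY

The claim did not accrue until Lindqvist discovered the injury on September 23, 2019; the July 23, 2018 act date does not start the clock under the stated rule.
2 years from September 23, 2019 is September 23, 2021.
The period was tolled for 46 days by the automatic bankruptcy stay (June 5, 2020 to July 21, 2020), pushing the deadline to November 8, 2021.
The other events in the timeline have no effect on the limitation period under the stated rules.
Lindqvist filed on September 6, 2021, before the November 8, 2021 deadline, so the action is timely.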